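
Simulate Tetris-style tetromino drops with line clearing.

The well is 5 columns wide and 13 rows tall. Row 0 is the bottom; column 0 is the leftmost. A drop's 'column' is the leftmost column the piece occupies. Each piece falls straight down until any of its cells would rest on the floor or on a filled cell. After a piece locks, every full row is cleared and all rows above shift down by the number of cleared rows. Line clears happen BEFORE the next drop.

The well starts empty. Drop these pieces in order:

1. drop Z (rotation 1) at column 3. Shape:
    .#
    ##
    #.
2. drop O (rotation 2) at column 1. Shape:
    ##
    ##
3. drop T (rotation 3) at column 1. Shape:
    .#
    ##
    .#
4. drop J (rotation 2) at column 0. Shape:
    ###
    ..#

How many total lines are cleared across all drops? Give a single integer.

Answer: 0

Derivation:
Drop 1: Z rot1 at col 3 lands with bottom-row=0; cleared 0 line(s) (total 0); column heights now [0 0 0 2 3], max=3
Drop 2: O rot2 at col 1 lands with bottom-row=0; cleared 0 line(s) (total 0); column heights now [0 2 2 2 3], max=3
Drop 3: T rot3 at col 1 lands with bottom-row=2; cleared 0 line(s) (total 0); column heights now [0 4 5 2 3], max=5
Drop 4: J rot2 at col 0 lands with bottom-row=5; cleared 0 line(s) (total 0); column heights now [7 7 7 2 3], max=7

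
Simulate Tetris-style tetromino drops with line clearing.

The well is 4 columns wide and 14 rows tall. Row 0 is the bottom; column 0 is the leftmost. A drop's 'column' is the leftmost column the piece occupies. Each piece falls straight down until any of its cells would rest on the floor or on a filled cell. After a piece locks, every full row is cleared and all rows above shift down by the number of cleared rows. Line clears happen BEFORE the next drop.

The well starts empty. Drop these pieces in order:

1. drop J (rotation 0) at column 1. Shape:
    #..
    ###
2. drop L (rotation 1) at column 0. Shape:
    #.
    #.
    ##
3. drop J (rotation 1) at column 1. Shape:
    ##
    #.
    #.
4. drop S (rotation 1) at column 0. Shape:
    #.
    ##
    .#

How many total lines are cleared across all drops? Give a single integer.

Drop 1: J rot0 at col 1 lands with bottom-row=0; cleared 0 line(s) (total 0); column heights now [0 2 1 1], max=2
Drop 2: L rot1 at col 0 lands with bottom-row=2; cleared 0 line(s) (total 0); column heights now [5 3 1 1], max=5
Drop 3: J rot1 at col 1 lands with bottom-row=3; cleared 0 line(s) (total 0); column heights now [5 6 6 1], max=6
Drop 4: S rot1 at col 0 lands with bottom-row=6; cleared 0 line(s) (total 0); column heights now [9 8 6 1], max=9

Answer: 0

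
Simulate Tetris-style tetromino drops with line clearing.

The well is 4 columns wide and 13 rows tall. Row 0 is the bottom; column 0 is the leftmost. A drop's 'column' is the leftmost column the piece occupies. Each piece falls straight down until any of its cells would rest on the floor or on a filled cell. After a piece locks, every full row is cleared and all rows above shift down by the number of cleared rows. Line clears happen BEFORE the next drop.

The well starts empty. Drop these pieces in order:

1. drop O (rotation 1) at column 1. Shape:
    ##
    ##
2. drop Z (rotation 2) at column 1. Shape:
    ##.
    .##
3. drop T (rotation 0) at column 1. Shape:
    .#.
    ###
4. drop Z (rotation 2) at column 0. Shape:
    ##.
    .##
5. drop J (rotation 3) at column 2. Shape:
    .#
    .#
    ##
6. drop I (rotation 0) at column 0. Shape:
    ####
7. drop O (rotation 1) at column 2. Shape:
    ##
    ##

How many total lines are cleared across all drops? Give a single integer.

Drop 1: O rot1 at col 1 lands with bottom-row=0; cleared 0 line(s) (total 0); column heights now [0 2 2 0], max=2
Drop 2: Z rot2 at col 1 lands with bottom-row=2; cleared 0 line(s) (total 0); column heights now [0 4 4 3], max=4
Drop 3: T rot0 at col 1 lands with bottom-row=4; cleared 0 line(s) (total 0); column heights now [0 5 6 5], max=6
Drop 4: Z rot2 at col 0 lands with bottom-row=6; cleared 0 line(s) (total 0); column heights now [8 8 7 5], max=8
Drop 5: J rot3 at col 2 lands with bottom-row=7; cleared 1 line(s) (total 1); column heights now [0 7 7 9], max=9
Drop 6: I rot0 at col 0 lands with bottom-row=9; cleared 1 line(s) (total 2); column heights now [0 7 7 9], max=9
Drop 7: O rot1 at col 2 lands with bottom-row=9; cleared 0 line(s) (total 2); column heights now [0 7 11 11], max=11

Answer: 2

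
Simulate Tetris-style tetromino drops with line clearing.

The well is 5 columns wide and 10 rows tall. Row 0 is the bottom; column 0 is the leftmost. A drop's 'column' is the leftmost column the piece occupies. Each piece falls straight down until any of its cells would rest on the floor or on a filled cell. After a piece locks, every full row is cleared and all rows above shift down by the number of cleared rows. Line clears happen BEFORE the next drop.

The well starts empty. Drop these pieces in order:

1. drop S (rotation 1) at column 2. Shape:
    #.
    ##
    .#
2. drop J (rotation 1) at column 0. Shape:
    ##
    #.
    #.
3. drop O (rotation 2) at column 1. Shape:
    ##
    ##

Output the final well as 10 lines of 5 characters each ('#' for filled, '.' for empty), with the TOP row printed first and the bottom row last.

Answer: .....
.....
.....
.....
.....
.##..
.##..
###..
#.##.
#..#.

Derivation:
Drop 1: S rot1 at col 2 lands with bottom-row=0; cleared 0 line(s) (total 0); column heights now [0 0 3 2 0], max=3
Drop 2: J rot1 at col 0 lands with bottom-row=0; cleared 0 line(s) (total 0); column heights now [3 3 3 2 0], max=3
Drop 3: O rot2 at col 1 lands with bottom-row=3; cleared 0 line(s) (total 0); column heights now [3 5 5 2 0], max=5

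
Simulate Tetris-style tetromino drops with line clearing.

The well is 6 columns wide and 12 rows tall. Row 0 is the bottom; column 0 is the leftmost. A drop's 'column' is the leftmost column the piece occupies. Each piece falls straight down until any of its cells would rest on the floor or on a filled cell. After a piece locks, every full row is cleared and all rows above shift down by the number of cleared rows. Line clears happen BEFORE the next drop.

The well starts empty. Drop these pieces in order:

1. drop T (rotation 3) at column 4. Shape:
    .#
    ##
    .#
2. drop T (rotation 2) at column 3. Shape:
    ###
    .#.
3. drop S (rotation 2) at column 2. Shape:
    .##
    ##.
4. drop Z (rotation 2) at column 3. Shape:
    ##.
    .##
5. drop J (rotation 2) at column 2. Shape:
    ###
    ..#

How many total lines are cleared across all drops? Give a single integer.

Answer: 0

Derivation:
Drop 1: T rot3 at col 4 lands with bottom-row=0; cleared 0 line(s) (total 0); column heights now [0 0 0 0 2 3], max=3
Drop 2: T rot2 at col 3 lands with bottom-row=2; cleared 0 line(s) (total 0); column heights now [0 0 0 4 4 4], max=4
Drop 3: S rot2 at col 2 lands with bottom-row=4; cleared 0 line(s) (total 0); column heights now [0 0 5 6 6 4], max=6
Drop 4: Z rot2 at col 3 lands with bottom-row=6; cleared 0 line(s) (total 0); column heights now [0 0 5 8 8 7], max=8
Drop 5: J rot2 at col 2 lands with bottom-row=8; cleared 0 line(s) (total 0); column heights now [0 0 10 10 10 7], max=10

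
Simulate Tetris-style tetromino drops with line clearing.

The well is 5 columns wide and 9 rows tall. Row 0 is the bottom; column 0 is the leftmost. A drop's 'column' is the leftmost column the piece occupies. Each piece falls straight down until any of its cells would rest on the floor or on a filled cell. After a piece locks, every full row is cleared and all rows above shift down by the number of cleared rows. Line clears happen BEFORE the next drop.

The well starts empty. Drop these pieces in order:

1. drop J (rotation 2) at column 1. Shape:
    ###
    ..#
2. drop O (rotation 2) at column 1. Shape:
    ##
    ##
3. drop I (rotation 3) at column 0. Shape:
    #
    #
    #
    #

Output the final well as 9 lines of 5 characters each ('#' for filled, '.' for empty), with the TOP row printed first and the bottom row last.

Answer: .....
.....
.....
.....
.....
###..
###..
####.
#..#.

Derivation:
Drop 1: J rot2 at col 1 lands with bottom-row=0; cleared 0 line(s) (total 0); column heights now [0 2 2 2 0], max=2
Drop 2: O rot2 at col 1 lands with bottom-row=2; cleared 0 line(s) (total 0); column heights now [0 4 4 2 0], max=4
Drop 3: I rot3 at col 0 lands with bottom-row=0; cleared 0 line(s) (total 0); column heights now [4 4 4 2 0], max=4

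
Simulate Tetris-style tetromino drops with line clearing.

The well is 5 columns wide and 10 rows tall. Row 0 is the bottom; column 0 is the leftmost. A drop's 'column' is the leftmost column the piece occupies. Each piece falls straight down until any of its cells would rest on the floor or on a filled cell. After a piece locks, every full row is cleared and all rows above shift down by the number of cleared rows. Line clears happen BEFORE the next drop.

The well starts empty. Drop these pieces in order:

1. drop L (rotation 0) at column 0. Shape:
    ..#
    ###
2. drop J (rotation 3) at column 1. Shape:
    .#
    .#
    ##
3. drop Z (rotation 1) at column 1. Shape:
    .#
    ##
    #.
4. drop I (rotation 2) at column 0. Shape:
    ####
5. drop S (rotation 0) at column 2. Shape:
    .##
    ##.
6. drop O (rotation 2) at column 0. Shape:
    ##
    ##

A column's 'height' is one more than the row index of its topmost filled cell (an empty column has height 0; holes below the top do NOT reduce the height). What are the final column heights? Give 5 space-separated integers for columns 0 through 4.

Answer: 10 10 9 10 10

Derivation:
Drop 1: L rot0 at col 0 lands with bottom-row=0; cleared 0 line(s) (total 0); column heights now [1 1 2 0 0], max=2
Drop 2: J rot3 at col 1 lands with bottom-row=2; cleared 0 line(s) (total 0); column heights now [1 3 5 0 0], max=5
Drop 3: Z rot1 at col 1 lands with bottom-row=4; cleared 0 line(s) (total 0); column heights now [1 6 7 0 0], max=7
Drop 4: I rot2 at col 0 lands with bottom-row=7; cleared 0 line(s) (total 0); column heights now [8 8 8 8 0], max=8
Drop 5: S rot0 at col 2 lands with bottom-row=8; cleared 0 line(s) (total 0); column heights now [8 8 9 10 10], max=10
Drop 6: O rot2 at col 0 lands with bottom-row=8; cleared 0 line(s) (total 0); column heights now [10 10 9 10 10], max=10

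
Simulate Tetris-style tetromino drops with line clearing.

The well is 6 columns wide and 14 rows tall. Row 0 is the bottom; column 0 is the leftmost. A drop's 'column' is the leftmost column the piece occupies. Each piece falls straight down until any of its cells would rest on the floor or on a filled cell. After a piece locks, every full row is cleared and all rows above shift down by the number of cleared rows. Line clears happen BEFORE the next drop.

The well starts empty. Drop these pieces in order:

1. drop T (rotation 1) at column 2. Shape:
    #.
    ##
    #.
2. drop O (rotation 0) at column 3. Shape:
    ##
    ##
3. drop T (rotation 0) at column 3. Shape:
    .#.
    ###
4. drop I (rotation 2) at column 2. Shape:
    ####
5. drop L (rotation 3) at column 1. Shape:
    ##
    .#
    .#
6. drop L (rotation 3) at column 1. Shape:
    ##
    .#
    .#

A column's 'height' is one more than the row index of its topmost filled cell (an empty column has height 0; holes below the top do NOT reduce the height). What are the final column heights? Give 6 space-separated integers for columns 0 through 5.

Drop 1: T rot1 at col 2 lands with bottom-row=0; cleared 0 line(s) (total 0); column heights now [0 0 3 2 0 0], max=3
Drop 2: O rot0 at col 3 lands with bottom-row=2; cleared 0 line(s) (total 0); column heights now [0 0 3 4 4 0], max=4
Drop 3: T rot0 at col 3 lands with bottom-row=4; cleared 0 line(s) (total 0); column heights now [0 0 3 5 6 5], max=6
Drop 4: I rot2 at col 2 lands with bottom-row=6; cleared 0 line(s) (total 0); column heights now [0 0 7 7 7 7], max=7
Drop 5: L rot3 at col 1 lands with bottom-row=7; cleared 0 line(s) (total 0); column heights now [0 10 10 7 7 7], max=10
Drop 6: L rot3 at col 1 lands with bottom-row=10; cleared 0 line(s) (total 0); column heights now [0 13 13 7 7 7], max=13

Answer: 0 13 13 7 7 7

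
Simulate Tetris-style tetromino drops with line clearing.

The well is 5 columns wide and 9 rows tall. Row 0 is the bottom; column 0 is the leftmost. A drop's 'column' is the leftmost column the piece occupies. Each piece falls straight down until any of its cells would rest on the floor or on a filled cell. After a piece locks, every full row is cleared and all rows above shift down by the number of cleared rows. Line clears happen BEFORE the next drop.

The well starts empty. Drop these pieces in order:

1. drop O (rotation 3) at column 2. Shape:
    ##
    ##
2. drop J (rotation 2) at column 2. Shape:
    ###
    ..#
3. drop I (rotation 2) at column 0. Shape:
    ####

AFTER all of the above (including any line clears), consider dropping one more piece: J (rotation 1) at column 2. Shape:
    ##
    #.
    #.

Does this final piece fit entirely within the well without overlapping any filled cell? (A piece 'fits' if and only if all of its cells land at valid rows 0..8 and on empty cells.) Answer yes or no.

Answer: yes

Derivation:
Drop 1: O rot3 at col 2 lands with bottom-row=0; cleared 0 line(s) (total 0); column heights now [0 0 2 2 0], max=2
Drop 2: J rot2 at col 2 lands with bottom-row=1; cleared 0 line(s) (total 0); column heights now [0 0 3 3 3], max=3
Drop 3: I rot2 at col 0 lands with bottom-row=3; cleared 0 line(s) (total 0); column heights now [4 4 4 4 3], max=4
Test piece J rot1 at col 2 (width 2): heights before test = [4 4 4 4 3]; fits = True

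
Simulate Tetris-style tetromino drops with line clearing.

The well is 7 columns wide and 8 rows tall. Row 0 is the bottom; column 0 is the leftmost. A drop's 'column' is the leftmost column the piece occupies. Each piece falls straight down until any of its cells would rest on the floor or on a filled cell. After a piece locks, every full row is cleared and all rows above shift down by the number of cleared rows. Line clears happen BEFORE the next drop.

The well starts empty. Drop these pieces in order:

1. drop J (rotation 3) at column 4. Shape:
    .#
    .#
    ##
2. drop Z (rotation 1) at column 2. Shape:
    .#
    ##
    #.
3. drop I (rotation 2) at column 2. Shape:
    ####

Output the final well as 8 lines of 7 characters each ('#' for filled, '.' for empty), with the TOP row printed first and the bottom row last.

Answer: .......
.......
.......
.......
..####.
...#.#.
..##.#.
..#.##.

Derivation:
Drop 1: J rot3 at col 4 lands with bottom-row=0; cleared 0 line(s) (total 0); column heights now [0 0 0 0 1 3 0], max=3
Drop 2: Z rot1 at col 2 lands with bottom-row=0; cleared 0 line(s) (total 0); column heights now [0 0 2 3 1 3 0], max=3
Drop 3: I rot2 at col 2 lands with bottom-row=3; cleared 0 line(s) (total 0); column heights now [0 0 4 4 4 4 0], max=4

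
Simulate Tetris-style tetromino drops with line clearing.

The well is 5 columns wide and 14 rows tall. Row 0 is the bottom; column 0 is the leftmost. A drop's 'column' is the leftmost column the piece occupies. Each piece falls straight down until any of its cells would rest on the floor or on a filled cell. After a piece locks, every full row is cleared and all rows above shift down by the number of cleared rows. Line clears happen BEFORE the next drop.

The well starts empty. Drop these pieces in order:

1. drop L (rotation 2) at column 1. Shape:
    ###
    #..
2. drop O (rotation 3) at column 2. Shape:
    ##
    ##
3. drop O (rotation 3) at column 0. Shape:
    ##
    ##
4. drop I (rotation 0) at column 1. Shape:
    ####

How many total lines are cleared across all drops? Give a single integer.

Drop 1: L rot2 at col 1 lands with bottom-row=0; cleared 0 line(s) (total 0); column heights now [0 2 2 2 0], max=2
Drop 2: O rot3 at col 2 lands with bottom-row=2; cleared 0 line(s) (total 0); column heights now [0 2 4 4 0], max=4
Drop 3: O rot3 at col 0 lands with bottom-row=2; cleared 0 line(s) (total 0); column heights now [4 4 4 4 0], max=4
Drop 4: I rot0 at col 1 lands with bottom-row=4; cleared 0 line(s) (total 0); column heights now [4 5 5 5 5], max=5

Answer: 0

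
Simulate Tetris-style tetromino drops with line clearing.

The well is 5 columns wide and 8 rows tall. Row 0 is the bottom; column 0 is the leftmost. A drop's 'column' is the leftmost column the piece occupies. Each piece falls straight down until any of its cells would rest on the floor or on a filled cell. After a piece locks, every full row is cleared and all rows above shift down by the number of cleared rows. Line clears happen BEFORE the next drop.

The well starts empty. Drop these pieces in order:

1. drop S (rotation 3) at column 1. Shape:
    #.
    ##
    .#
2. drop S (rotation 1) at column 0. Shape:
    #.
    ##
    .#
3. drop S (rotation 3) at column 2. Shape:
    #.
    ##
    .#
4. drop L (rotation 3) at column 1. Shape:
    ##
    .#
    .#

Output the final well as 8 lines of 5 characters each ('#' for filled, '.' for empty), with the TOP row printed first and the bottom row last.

Drop 1: S rot3 at col 1 lands with bottom-row=0; cleared 0 line(s) (total 0); column heights now [0 3 2 0 0], max=3
Drop 2: S rot1 at col 0 lands with bottom-row=3; cleared 0 line(s) (total 0); column heights now [6 5 2 0 0], max=6
Drop 3: S rot3 at col 2 lands with bottom-row=1; cleared 0 line(s) (total 0); column heights now [6 5 4 3 0], max=6
Drop 4: L rot3 at col 1 lands with bottom-row=4; cleared 0 line(s) (total 0); column heights now [6 7 7 3 0], max=7

Answer: .....
.##..
#.#..
###..
.##..
.###.
.###.
..#..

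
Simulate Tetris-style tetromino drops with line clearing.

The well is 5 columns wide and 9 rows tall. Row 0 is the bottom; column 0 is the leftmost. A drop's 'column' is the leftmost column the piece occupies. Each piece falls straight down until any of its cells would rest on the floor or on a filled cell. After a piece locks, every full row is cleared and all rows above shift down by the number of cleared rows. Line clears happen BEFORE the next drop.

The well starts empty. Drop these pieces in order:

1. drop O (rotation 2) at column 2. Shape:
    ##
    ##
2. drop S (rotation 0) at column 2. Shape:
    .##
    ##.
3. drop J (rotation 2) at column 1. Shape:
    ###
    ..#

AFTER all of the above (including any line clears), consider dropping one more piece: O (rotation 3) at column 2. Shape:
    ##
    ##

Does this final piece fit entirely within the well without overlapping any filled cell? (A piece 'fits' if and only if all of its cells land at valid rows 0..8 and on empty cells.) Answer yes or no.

Drop 1: O rot2 at col 2 lands with bottom-row=0; cleared 0 line(s) (total 0); column heights now [0 0 2 2 0], max=2
Drop 2: S rot0 at col 2 lands with bottom-row=2; cleared 0 line(s) (total 0); column heights now [0 0 3 4 4], max=4
Drop 3: J rot2 at col 1 lands with bottom-row=4; cleared 0 line(s) (total 0); column heights now [0 6 6 6 4], max=6
Test piece O rot3 at col 2 (width 2): heights before test = [0 6 6 6 4]; fits = True

Answer: yes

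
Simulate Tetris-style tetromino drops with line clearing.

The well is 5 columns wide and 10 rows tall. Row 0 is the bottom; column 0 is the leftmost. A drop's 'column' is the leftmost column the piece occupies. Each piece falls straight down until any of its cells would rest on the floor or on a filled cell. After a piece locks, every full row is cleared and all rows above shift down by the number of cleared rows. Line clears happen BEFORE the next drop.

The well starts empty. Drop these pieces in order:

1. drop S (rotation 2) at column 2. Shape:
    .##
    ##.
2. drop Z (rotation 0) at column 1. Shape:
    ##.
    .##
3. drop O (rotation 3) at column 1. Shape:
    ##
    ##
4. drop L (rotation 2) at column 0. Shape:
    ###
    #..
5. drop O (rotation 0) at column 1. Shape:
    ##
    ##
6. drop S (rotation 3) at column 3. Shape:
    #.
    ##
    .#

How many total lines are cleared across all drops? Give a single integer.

Drop 1: S rot2 at col 2 lands with bottom-row=0; cleared 0 line(s) (total 0); column heights now [0 0 1 2 2], max=2
Drop 2: Z rot0 at col 1 lands with bottom-row=2; cleared 0 line(s) (total 0); column heights now [0 4 4 3 2], max=4
Drop 3: O rot3 at col 1 lands with bottom-row=4; cleared 0 line(s) (total 0); column heights now [0 6 6 3 2], max=6
Drop 4: L rot2 at col 0 lands with bottom-row=5; cleared 0 line(s) (total 0); column heights now [7 7 7 3 2], max=7
Drop 5: O rot0 at col 1 lands with bottom-row=7; cleared 0 line(s) (total 0); column heights now [7 9 9 3 2], max=9
Drop 6: S rot3 at col 3 lands with bottom-row=2; cleared 0 line(s) (total 0); column heights now [7 9 9 5 4], max=9

Answer: 0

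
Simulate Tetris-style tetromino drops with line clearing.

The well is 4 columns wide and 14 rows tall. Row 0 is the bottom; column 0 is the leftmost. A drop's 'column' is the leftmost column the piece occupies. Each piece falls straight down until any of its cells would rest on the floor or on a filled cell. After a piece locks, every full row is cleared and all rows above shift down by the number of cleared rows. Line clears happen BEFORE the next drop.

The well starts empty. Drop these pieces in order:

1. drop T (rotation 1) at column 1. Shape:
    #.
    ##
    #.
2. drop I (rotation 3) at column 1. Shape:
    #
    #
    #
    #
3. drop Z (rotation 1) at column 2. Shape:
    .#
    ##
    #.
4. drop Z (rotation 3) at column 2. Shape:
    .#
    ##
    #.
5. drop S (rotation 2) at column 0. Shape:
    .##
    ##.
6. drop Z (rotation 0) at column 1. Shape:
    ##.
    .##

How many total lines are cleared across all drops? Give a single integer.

Drop 1: T rot1 at col 1 lands with bottom-row=0; cleared 0 line(s) (total 0); column heights now [0 3 2 0], max=3
Drop 2: I rot3 at col 1 lands with bottom-row=3; cleared 0 line(s) (total 0); column heights now [0 7 2 0], max=7
Drop 3: Z rot1 at col 2 lands with bottom-row=2; cleared 0 line(s) (total 0); column heights now [0 7 4 5], max=7
Drop 4: Z rot3 at col 2 lands with bottom-row=4; cleared 0 line(s) (total 0); column heights now [0 7 6 7], max=7
Drop 5: S rot2 at col 0 lands with bottom-row=7; cleared 0 line(s) (total 0); column heights now [8 9 9 7], max=9
Drop 6: Z rot0 at col 1 lands with bottom-row=9; cleared 0 line(s) (total 0); column heights now [8 11 11 10], max=11

Answer: 0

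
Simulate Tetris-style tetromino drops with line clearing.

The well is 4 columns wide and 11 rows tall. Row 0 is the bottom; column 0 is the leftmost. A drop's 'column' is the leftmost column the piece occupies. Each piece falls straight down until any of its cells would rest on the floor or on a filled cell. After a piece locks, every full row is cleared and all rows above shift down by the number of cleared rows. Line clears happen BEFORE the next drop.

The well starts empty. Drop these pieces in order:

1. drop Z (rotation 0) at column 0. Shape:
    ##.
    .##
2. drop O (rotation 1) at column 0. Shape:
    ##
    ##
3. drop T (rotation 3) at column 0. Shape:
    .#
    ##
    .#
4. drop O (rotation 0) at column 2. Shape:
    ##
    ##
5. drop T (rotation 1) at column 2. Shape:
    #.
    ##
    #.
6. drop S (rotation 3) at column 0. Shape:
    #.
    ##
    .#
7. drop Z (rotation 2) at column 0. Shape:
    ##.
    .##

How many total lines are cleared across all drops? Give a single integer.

Drop 1: Z rot0 at col 0 lands with bottom-row=0; cleared 0 line(s) (total 0); column heights now [2 2 1 0], max=2
Drop 2: O rot1 at col 0 lands with bottom-row=2; cleared 0 line(s) (total 0); column heights now [4 4 1 0], max=4
Drop 3: T rot3 at col 0 lands with bottom-row=4; cleared 0 line(s) (total 0); column heights now [6 7 1 0], max=7
Drop 4: O rot0 at col 2 lands with bottom-row=1; cleared 2 line(s) (total 2); column heights now [4 5 1 0], max=5
Drop 5: T rot1 at col 2 lands with bottom-row=1; cleared 0 line(s) (total 2); column heights now [4 5 4 3], max=5
Drop 6: S rot3 at col 0 lands with bottom-row=5; cleared 0 line(s) (total 2); column heights now [8 7 4 3], max=8
Drop 7: Z rot2 at col 0 lands with bottom-row=7; cleared 0 line(s) (total 2); column heights now [9 9 8 3], max=9

Answer: 2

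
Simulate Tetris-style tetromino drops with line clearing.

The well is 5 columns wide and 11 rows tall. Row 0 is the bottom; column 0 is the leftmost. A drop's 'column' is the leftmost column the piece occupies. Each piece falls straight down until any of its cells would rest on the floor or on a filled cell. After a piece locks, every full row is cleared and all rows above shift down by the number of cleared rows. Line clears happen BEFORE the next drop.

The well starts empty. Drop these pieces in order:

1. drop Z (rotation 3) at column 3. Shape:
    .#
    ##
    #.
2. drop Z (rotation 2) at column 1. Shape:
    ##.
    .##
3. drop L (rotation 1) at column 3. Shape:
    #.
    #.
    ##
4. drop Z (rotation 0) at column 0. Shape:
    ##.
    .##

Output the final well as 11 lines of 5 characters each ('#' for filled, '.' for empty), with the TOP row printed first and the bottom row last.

Answer: .....
.....
.....
.....
.....
##.#.
.###.
.####
..###
...##
...#.

Derivation:
Drop 1: Z rot3 at col 3 lands with bottom-row=0; cleared 0 line(s) (total 0); column heights now [0 0 0 2 3], max=3
Drop 2: Z rot2 at col 1 lands with bottom-row=2; cleared 0 line(s) (total 0); column heights now [0 4 4 3 3], max=4
Drop 3: L rot1 at col 3 lands with bottom-row=3; cleared 0 line(s) (total 0); column heights now [0 4 4 6 4], max=6
Drop 4: Z rot0 at col 0 lands with bottom-row=4; cleared 0 line(s) (total 0); column heights now [6 6 5 6 4], max=6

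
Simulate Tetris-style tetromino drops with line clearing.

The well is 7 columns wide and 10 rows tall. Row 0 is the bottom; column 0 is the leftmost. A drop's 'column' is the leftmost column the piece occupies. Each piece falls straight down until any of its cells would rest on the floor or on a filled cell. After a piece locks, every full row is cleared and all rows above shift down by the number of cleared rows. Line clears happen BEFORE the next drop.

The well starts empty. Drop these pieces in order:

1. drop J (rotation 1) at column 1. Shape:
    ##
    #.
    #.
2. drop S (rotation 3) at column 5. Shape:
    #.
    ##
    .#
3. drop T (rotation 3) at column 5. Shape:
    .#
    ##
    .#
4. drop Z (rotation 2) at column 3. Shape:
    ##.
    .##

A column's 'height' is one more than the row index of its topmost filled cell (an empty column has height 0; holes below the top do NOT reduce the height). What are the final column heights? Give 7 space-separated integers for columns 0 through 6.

Drop 1: J rot1 at col 1 lands with bottom-row=0; cleared 0 line(s) (total 0); column heights now [0 3 3 0 0 0 0], max=3
Drop 2: S rot3 at col 5 lands with bottom-row=0; cleared 0 line(s) (total 0); column heights now [0 3 3 0 0 3 2], max=3
Drop 3: T rot3 at col 5 lands with bottom-row=2; cleared 0 line(s) (total 0); column heights now [0 3 3 0 0 4 5], max=5
Drop 4: Z rot2 at col 3 lands with bottom-row=4; cleared 0 line(s) (total 0); column heights now [0 3 3 6 6 5 5], max=6

Answer: 0 3 3 6 6 5 5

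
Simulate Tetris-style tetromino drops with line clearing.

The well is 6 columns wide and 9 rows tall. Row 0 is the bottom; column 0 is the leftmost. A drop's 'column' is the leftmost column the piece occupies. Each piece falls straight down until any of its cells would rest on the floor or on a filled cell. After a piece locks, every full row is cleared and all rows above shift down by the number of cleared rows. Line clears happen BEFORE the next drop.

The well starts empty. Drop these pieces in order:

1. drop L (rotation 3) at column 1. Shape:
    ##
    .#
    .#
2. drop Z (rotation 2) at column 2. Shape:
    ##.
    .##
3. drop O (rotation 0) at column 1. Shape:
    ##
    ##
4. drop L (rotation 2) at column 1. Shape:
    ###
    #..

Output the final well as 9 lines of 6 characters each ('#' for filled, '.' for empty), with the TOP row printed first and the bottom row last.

Drop 1: L rot3 at col 1 lands with bottom-row=0; cleared 0 line(s) (total 0); column heights now [0 3 3 0 0 0], max=3
Drop 2: Z rot2 at col 2 lands with bottom-row=2; cleared 0 line(s) (total 0); column heights now [0 3 4 4 3 0], max=4
Drop 3: O rot0 at col 1 lands with bottom-row=4; cleared 0 line(s) (total 0); column heights now [0 6 6 4 3 0], max=6
Drop 4: L rot2 at col 1 lands with bottom-row=6; cleared 0 line(s) (total 0); column heights now [0 8 8 8 3 0], max=8

Answer: ......
.###..
.#....
.##...
.##...
..##..
.####.
..#...
..#...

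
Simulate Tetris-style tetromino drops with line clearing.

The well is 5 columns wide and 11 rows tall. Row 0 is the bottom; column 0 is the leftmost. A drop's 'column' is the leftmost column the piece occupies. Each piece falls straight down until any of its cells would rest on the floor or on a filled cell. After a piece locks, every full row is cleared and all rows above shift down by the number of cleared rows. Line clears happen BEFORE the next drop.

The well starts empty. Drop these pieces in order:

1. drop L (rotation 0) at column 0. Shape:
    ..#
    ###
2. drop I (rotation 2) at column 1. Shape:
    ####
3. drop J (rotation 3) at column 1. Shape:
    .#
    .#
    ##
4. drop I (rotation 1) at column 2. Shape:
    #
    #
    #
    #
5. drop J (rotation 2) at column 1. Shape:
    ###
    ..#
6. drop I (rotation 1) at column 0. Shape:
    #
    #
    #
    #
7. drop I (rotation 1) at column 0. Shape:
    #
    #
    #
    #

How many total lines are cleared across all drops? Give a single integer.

Answer: 1

Derivation:
Drop 1: L rot0 at col 0 lands with bottom-row=0; cleared 0 line(s) (total 0); column heights now [1 1 2 0 0], max=2
Drop 2: I rot2 at col 1 lands with bottom-row=2; cleared 0 line(s) (total 0); column heights now [1 3 3 3 3], max=3
Drop 3: J rot3 at col 1 lands with bottom-row=3; cleared 0 line(s) (total 0); column heights now [1 4 6 3 3], max=6
Drop 4: I rot1 at col 2 lands with bottom-row=6; cleared 0 line(s) (total 0); column heights now [1 4 10 3 3], max=10
Drop 5: J rot2 at col 1 lands with bottom-row=9; cleared 0 line(s) (total 0); column heights now [1 11 11 11 3], max=11
Drop 6: I rot1 at col 0 lands with bottom-row=1; cleared 1 line(s) (total 1); column heights now [4 10 10 10 0], max=10
Drop 7: I rot1 at col 0 lands with bottom-row=4; cleared 0 line(s) (total 1); column heights now [8 10 10 10 0], max=10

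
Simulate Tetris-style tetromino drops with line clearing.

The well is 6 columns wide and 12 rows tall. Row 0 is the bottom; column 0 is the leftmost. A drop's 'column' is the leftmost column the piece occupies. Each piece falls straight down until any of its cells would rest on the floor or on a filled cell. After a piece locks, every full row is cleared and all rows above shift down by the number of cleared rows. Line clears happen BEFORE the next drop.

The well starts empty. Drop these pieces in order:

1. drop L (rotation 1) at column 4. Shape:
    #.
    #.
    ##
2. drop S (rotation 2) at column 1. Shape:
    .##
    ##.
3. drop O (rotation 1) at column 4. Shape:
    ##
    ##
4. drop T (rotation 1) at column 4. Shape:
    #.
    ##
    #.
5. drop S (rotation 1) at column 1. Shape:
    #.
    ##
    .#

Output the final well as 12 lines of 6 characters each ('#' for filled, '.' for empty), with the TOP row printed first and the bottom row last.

Drop 1: L rot1 at col 4 lands with bottom-row=0; cleared 0 line(s) (total 0); column heights now [0 0 0 0 3 1], max=3
Drop 2: S rot2 at col 1 lands with bottom-row=0; cleared 0 line(s) (total 0); column heights now [0 1 2 2 3 1], max=3
Drop 3: O rot1 at col 4 lands with bottom-row=3; cleared 0 line(s) (total 0); column heights now [0 1 2 2 5 5], max=5
Drop 4: T rot1 at col 4 lands with bottom-row=5; cleared 0 line(s) (total 0); column heights now [0 1 2 2 8 7], max=8
Drop 5: S rot1 at col 1 lands with bottom-row=2; cleared 0 line(s) (total 0); column heights now [0 5 4 2 8 7], max=8

Answer: ......
......
......
......
....#.
....##
....#.
.#..##
.##.##
..#.#.
..###.
.##.##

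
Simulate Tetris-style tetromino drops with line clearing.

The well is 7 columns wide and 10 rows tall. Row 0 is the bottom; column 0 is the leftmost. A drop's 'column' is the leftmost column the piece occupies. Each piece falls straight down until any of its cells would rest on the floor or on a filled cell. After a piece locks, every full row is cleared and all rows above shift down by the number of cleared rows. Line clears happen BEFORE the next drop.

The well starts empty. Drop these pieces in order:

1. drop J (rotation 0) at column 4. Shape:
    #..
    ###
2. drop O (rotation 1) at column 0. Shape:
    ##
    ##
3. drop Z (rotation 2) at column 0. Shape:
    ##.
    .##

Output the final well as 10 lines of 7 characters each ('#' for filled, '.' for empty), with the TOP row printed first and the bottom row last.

Answer: .......
.......
.......
.......
.......
.......
##.....
.##....
##..#..
##..###

Derivation:
Drop 1: J rot0 at col 4 lands with bottom-row=0; cleared 0 line(s) (total 0); column heights now [0 0 0 0 2 1 1], max=2
Drop 2: O rot1 at col 0 lands with bottom-row=0; cleared 0 line(s) (total 0); column heights now [2 2 0 0 2 1 1], max=2
Drop 3: Z rot2 at col 0 lands with bottom-row=2; cleared 0 line(s) (total 0); column heights now [4 4 3 0 2 1 1], max=4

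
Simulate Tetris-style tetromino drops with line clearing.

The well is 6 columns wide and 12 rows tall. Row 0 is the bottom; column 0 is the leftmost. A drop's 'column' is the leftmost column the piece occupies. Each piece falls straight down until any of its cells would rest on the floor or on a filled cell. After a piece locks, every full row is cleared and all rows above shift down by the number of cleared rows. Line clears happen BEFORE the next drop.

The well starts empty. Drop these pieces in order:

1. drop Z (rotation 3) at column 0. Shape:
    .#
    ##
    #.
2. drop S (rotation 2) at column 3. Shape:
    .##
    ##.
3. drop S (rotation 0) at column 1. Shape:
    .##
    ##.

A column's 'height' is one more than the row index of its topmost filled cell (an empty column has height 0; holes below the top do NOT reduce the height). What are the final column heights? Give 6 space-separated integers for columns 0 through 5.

Answer: 2 4 5 5 2 2

Derivation:
Drop 1: Z rot3 at col 0 lands with bottom-row=0; cleared 0 line(s) (total 0); column heights now [2 3 0 0 0 0], max=3
Drop 2: S rot2 at col 3 lands with bottom-row=0; cleared 0 line(s) (total 0); column heights now [2 3 0 1 2 2], max=3
Drop 3: S rot0 at col 1 lands with bottom-row=3; cleared 0 line(s) (total 0); column heights now [2 4 5 5 2 2], max=5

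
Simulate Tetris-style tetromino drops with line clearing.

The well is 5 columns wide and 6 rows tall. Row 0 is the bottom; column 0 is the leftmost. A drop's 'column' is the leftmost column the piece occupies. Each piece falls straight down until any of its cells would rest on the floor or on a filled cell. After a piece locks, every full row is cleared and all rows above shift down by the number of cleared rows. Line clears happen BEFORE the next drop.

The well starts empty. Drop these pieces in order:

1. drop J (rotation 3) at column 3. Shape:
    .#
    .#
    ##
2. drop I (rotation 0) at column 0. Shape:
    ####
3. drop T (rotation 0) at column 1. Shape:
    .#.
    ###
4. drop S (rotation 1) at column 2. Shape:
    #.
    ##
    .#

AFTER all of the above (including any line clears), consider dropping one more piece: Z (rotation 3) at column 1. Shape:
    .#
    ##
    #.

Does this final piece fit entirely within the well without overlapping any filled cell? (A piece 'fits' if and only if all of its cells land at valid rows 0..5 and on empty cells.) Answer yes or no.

Answer: no

Derivation:
Drop 1: J rot3 at col 3 lands with bottom-row=0; cleared 0 line(s) (total 0); column heights now [0 0 0 1 3], max=3
Drop 2: I rot0 at col 0 lands with bottom-row=1; cleared 1 line(s) (total 1); column heights now [0 0 0 1 2], max=2
Drop 3: T rot0 at col 1 lands with bottom-row=1; cleared 0 line(s) (total 1); column heights now [0 2 3 2 2], max=3
Drop 4: S rot1 at col 2 lands with bottom-row=2; cleared 0 line(s) (total 1); column heights now [0 2 5 4 2], max=5
Test piece Z rot3 at col 1 (width 2): heights before test = [0 2 5 4 2]; fits = False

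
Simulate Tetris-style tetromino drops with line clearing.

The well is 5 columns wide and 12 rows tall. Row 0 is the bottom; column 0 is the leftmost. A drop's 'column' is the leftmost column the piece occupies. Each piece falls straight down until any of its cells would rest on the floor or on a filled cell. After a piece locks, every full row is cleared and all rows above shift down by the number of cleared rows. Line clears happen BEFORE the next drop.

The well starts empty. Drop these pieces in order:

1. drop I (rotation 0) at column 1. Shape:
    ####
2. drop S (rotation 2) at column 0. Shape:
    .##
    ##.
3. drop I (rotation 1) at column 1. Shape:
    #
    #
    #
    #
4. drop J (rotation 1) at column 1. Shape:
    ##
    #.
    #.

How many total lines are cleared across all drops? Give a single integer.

Drop 1: I rot0 at col 1 lands with bottom-row=0; cleared 0 line(s) (total 0); column heights now [0 1 1 1 1], max=1
Drop 2: S rot2 at col 0 lands with bottom-row=1; cleared 0 line(s) (total 0); column heights now [2 3 3 1 1], max=3
Drop 3: I rot1 at col 1 lands with bottom-row=3; cleared 0 line(s) (total 0); column heights now [2 7 3 1 1], max=7
Drop 4: J rot1 at col 1 lands with bottom-row=7; cleared 0 line(s) (total 0); column heights now [2 10 10 1 1], max=10

Answer: 0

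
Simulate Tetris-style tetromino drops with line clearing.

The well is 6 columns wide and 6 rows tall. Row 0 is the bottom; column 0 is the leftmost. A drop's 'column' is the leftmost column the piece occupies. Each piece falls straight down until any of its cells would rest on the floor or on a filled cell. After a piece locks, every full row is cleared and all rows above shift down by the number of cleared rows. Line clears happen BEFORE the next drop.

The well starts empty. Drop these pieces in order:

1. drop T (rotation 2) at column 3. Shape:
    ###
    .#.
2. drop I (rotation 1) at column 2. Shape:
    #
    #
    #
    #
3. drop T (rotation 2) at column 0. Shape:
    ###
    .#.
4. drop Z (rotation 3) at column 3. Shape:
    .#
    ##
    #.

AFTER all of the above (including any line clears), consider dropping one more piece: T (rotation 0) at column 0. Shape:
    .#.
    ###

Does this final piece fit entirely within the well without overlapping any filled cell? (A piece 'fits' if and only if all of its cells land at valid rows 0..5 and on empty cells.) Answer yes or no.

Answer: no

Derivation:
Drop 1: T rot2 at col 3 lands with bottom-row=0; cleared 0 line(s) (total 0); column heights now [0 0 0 2 2 2], max=2
Drop 2: I rot1 at col 2 lands with bottom-row=0; cleared 0 line(s) (total 0); column heights now [0 0 4 2 2 2], max=4
Drop 3: T rot2 at col 0 lands with bottom-row=3; cleared 0 line(s) (total 0); column heights now [5 5 5 2 2 2], max=5
Drop 4: Z rot3 at col 3 lands with bottom-row=2; cleared 0 line(s) (total 0); column heights now [5 5 5 4 5 2], max=5
Test piece T rot0 at col 0 (width 3): heights before test = [5 5 5 4 5 2]; fits = False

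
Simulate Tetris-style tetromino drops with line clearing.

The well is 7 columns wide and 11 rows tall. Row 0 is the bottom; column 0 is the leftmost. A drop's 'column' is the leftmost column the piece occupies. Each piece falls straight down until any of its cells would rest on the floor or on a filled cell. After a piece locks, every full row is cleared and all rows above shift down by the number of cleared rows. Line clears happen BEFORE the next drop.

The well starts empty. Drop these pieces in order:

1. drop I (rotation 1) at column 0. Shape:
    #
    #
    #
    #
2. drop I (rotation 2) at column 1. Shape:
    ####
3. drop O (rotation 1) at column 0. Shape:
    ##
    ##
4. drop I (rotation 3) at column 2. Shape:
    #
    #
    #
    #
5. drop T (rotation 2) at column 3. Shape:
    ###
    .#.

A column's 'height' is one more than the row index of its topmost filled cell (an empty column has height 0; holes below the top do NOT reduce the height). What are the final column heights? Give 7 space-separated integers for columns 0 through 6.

Answer: 6 6 5 3 3 3 0

Derivation:
Drop 1: I rot1 at col 0 lands with bottom-row=0; cleared 0 line(s) (total 0); column heights now [4 0 0 0 0 0 0], max=4
Drop 2: I rot2 at col 1 lands with bottom-row=0; cleared 0 line(s) (total 0); column heights now [4 1 1 1 1 0 0], max=4
Drop 3: O rot1 at col 0 lands with bottom-row=4; cleared 0 line(s) (total 0); column heights now [6 6 1 1 1 0 0], max=6
Drop 4: I rot3 at col 2 lands with bottom-row=1; cleared 0 line(s) (total 0); column heights now [6 6 5 1 1 0 0], max=6
Drop 5: T rot2 at col 3 lands with bottom-row=1; cleared 0 line(s) (total 0); column heights now [6 6 5 3 3 3 0], max=6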